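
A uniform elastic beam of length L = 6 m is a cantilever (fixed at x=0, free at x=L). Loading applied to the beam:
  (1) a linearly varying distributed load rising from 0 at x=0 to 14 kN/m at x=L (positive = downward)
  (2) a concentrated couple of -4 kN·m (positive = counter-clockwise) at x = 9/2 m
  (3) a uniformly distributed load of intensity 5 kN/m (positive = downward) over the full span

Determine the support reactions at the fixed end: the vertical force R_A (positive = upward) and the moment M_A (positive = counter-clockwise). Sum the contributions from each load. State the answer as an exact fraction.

Load 1 — triangular load w₀=14 kN/m (0→w₀ over full span):
  R_A = w₀L/2 = 14·6/2 = 42 kN
  M_A = w₀L²/3 = 14·6²/3 = 168 kN·m
Load 2 — applied couple M₀=-4 kN·m at a=9/2 m (b=L-a=3/2):
  R_A = 0 kN
  M_A = -M₀ = -(-4) = 4 kN·m
Load 3 — uniform load w=5 kN/m over full span:
  R_A = wL = 5·6 = 30 kN
  M_A = wL²/2 = 5·6²/2 = 90 kN·m
Superposition: R_A = 72 kN, M_A = 262 kN·m

R_A = 72 kN, M_A = 262 kN·m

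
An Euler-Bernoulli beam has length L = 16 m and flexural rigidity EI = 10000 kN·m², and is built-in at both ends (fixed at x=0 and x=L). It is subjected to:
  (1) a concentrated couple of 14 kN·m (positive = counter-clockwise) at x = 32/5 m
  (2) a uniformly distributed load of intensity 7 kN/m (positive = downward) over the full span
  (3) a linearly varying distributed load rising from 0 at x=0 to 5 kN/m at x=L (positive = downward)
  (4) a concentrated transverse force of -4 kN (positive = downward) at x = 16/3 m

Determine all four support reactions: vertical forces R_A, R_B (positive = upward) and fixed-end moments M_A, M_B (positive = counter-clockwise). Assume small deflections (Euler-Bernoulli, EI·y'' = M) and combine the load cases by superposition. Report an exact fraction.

R_A = 89501/1350 kN, M_A = 124334/675 kN·m, R_B = 110299/1350 kN, M_B = -137776/675 kN·m

Load 1 — applied couple M₀=14 kN·m at a=32/5 m (b=L-a=48/5):
  R_A = 6M₀ab/L³ = 6·14·(32/5)·(48/5)/16³ = 63/50 kN
  M_A = M₀b(2a-b)/L² = 14·(48/5)·(2·(32/5)-(48/5))/16² = 42/25 kN·m
  R_B = -6M₀ab/L³ = -6·14·(32/5)·(48/5)/16³ = -63/50 kN
  M_B = M₀a(2b-a)/L² = 14·(32/5)·(2·(48/5)-(32/5))/16² = 112/25 kN·m
Load 2 — uniform load w=7 kN/m over full span:
  R_A = wL/2 = 7·16/2 = 56 kN
  M_A = wL²/12 = 7·16²/12 = 448/3 kN·m
  R_B = wL/2 = 7·16/2 = 56 kN
  M_B = -wL²/12 = -7·16²/12 = -448/3 kN·m
Load 3 — triangular load w₀=5 kN/m (0→w₀ over full span):
  R_A = 3w₀L/20 = 3·5·16/20 = 12 kN
  M_A = w₀L²/30 = 5·16²/30 = 128/3 kN·m
  R_B = 7w₀L/20 = 7·5·16/20 = 28 kN
  M_B = -w₀L²/20 = -5·16²/20 = -64 kN·m
Load 4 — point force P=-4 kN at a=16/3 m (b=L-a=32/3):
  R_A = Pb²(3a+b)/L³ = (-4)·(32/3)²·(3·(16/3)+(32/3))/16³ = -80/27 kN
  M_A = Pab²/L² = (-4)·(16/3)·(32/3)²/16² = -256/27 kN·m
  R_B = Pa²(a+3b)/L³ = (-4)·(16/3)²·((16/3)+3·(32/3))/16³ = -28/27 kN
  M_B = -Pa²b/L² = -(-4)·(16/3)²·(32/3)/16² = 128/27 kN·m
Superposition: R_A = 89501/1350 kN, M_A = 124334/675 kN·m, R_B = 110299/1350 kN, M_B = -137776/675 kN·m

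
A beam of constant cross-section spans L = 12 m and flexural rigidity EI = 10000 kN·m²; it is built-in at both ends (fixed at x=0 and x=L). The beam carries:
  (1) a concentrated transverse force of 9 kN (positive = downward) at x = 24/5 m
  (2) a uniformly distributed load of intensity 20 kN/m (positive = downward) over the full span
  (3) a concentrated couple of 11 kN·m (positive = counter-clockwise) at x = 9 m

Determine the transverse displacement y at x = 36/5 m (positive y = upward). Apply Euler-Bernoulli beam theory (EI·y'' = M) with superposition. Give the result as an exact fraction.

y(36/5) = -33791337/312500000 m

Load 1 — point force P=9 kN at a=24/5 m (b=L-a=36/5):
  y_1 = -Pa²(L-x)²(3bL-(3b+a)(L-x))/(6L³EI)  [x>a] = -9·(24/5)²·(12-(36/5))²·(3·(36/5)·12-(3·(36/5)+(24/5))·(12-(36/5)))/(6·12³·10000) = -59616/9765625 m
Load 2 — uniform load w=20 kN/m over full span:
  y_2 = -wx²(L-x)²/(24EI) = -20·(36/5)²·(12-(36/5))²/(24·10000) = -7776/78125 m
Load 3 — applied couple M₀=11 kN·m at a=9 m (b=L-a=3):
  y_3 = (R_Ax³/6 - M_Ax²/2)/EI  [x≤a] with R_A=33/32, M_A=55/16 = ((33/32)·(36/5)³/6 - (55/16)·(36/5)²/2)/10000 = -6237/2500000 m
Superposition: y = Σ y_i = -33791337/312500000 m ≈ -0.108132 m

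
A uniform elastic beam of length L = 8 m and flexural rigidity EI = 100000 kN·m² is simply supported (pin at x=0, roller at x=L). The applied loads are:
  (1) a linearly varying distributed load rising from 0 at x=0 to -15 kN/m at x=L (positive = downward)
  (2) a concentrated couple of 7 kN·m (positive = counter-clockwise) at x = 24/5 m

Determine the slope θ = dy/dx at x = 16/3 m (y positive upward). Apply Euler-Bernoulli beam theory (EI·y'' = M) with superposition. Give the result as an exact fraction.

θ(16/3) = -34447/50625000 rad

Load 1 — triangular load w₀=-15 kN/m (0→w₀ over full span):
  θ_1 = -w₀(7L⁴-30L²x²+15x⁴)/(360LEI) = -(-15)·(7·8⁴-30·8²·(16/3)²+15·(16/3)⁴)/(360·8·100000) = -182/253125 rad
Load 2 — applied couple M₀=7 kN·m at a=24/5 m (b=L-a=16/5):
  θ_2 = (M₀x²/(2L)-M₀(x-a)+C₁)/EI  [x>a] with C₁=M₀(3b²-L²)/(6L)=-364/75 = (7·(16/3)²/(2·8)-7·((16/3)-(24/5))+(-364/75))/100000 = 217/5625000 rad
Superposition: θ = Σ θ_i = -34447/50625000 rad ≈ -0.000680 rad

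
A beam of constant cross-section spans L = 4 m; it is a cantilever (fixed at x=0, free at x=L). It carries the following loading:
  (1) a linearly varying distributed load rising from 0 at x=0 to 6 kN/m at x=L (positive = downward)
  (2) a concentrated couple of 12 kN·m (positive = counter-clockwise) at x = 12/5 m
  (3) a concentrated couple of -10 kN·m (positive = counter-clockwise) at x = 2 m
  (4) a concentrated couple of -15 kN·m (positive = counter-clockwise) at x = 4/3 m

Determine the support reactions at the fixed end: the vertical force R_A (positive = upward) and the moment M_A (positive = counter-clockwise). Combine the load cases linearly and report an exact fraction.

Load 1 — triangular load w₀=6 kN/m (0→w₀ over full span):
  R_A = w₀L/2 = 6·4/2 = 12 kN
  M_A = w₀L²/3 = 6·4²/3 = 32 kN·m
Load 2 — applied couple M₀=12 kN·m at a=12/5 m (b=L-a=8/5):
  R_A = 0 kN
  M_A = -M₀ = -12 kN·m
Load 3 — applied couple M₀=-10 kN·m at a=2 m (b=L-a=2):
  R_A = 0 kN
  M_A = -M₀ = -(-10) = 10 kN·m
Load 4 — applied couple M₀=-15 kN·m at a=4/3 m (b=L-a=8/3):
  R_A = 0 kN
  M_A = -M₀ = -(-15) = 15 kN·m
Superposition: R_A = 12 kN, M_A = 45 kN·m

R_A = 12 kN, M_A = 45 kN·m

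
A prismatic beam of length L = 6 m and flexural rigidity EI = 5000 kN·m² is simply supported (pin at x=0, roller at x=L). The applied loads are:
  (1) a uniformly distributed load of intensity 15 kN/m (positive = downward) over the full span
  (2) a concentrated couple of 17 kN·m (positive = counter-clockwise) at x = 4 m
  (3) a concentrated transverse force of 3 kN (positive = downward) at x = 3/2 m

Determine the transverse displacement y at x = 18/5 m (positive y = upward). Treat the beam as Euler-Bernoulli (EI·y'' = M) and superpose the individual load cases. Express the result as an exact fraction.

y(18/5) = -268221/5000000 m

Load 1 — uniform load w=15 kN/m over full span:
  y_1 = -wx(L³-2Lx²+x³)/(24EI) = -15·(18/5)·(6³-2·6·(18/5)²+(18/5)³)/(24·5000) = -7533/156250 m
Load 2 — applied couple M₀=17 kN·m at a=4 m (b=L-a=2):
  y_2 = (M₀x³/(6L)+C₁x)/EI  [x≤a] with C₁=M₀(3b²-L²)/(6L)=-34/3 = (17·(18/5)³/(6·6)+(-34/3)·(18/5))/5000 = -1173/312500 m
Load 3 — point force P=3 kN at a=3/2 m (b=L-a=9/2):
  y_3 = -Pa(L-x)(2Lx-a²-x²)/(6LEI)  [x>a] = -3·(3/2)·(6-(18/5))·(2·6·(18/5)-(3/2)²-(18/5)²)/(6·6·5000) = -8397/5000000 m
Superposition: y = Σ y_i = -268221/5000000 m ≈ -0.053644 m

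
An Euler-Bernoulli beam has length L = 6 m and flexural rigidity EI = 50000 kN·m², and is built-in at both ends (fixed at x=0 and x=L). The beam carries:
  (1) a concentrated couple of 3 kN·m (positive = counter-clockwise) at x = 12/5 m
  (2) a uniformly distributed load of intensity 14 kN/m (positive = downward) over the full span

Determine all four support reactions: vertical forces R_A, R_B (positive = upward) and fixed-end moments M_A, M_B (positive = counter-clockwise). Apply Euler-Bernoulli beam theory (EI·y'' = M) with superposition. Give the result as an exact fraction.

R_A = 1068/25 kN, M_A = 1059/25 kN·m, R_B = 1032/25 kN, M_B = -1026/25 kN·m

Load 1 — applied couple M₀=3 kN·m at a=12/5 m (b=L-a=18/5):
  R_A = 6M₀ab/L³ = 6·3·(12/5)·(18/5)/6³ = 18/25 kN
  M_A = M₀b(2a-b)/L² = 3·(18/5)·(2·(12/5)-(18/5))/6² = 9/25 kN·m
  R_B = -6M₀ab/L³ = -6·3·(12/5)·(18/5)/6³ = -18/25 kN
  M_B = M₀a(2b-a)/L² = 3·(12/5)·(2·(18/5)-(12/5))/6² = 24/25 kN·m
Load 2 — uniform load w=14 kN/m over full span:
  R_A = wL/2 = 14·6/2 = 42 kN
  M_A = wL²/12 = 14·6²/12 = 42 kN·m
  R_B = wL/2 = 14·6/2 = 42 kN
  M_B = -wL²/12 = -14·6²/12 = -42 kN·m
Superposition: R_A = 1068/25 kN, M_A = 1059/25 kN·m, R_B = 1032/25 kN, M_B = -1026/25 kN·m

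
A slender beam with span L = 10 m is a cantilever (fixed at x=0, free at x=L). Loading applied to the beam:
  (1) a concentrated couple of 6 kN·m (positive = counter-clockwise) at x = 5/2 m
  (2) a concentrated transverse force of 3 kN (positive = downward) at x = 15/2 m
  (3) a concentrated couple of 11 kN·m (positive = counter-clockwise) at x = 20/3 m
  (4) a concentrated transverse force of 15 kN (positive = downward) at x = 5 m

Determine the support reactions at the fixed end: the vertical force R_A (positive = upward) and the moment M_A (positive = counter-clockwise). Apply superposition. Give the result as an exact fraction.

Load 1 — applied couple M₀=6 kN·m at a=5/2 m (b=L-a=15/2):
  R_A = 0 kN
  M_A = -M₀ = -6 kN·m
Load 2 — point force P=3 kN at a=15/2 m (b=L-a=5/2):
  R_A = P = 3 kN
  M_A = Pa = 3·(15/2) = 45/2 kN·m
Load 3 — applied couple M₀=11 kN·m at a=20/3 m (b=L-a=10/3):
  R_A = 0 kN
  M_A = -M₀ = -11 kN·m
Load 4 — point force P=15 kN at a=5 m (b=L-a=5):
  R_A = P = 15 kN
  M_A = Pa = 15·5 = 75 kN·m
Superposition: R_A = 18 kN, M_A = 161/2 kN·m

R_A = 18 kN, M_A = 161/2 kN·m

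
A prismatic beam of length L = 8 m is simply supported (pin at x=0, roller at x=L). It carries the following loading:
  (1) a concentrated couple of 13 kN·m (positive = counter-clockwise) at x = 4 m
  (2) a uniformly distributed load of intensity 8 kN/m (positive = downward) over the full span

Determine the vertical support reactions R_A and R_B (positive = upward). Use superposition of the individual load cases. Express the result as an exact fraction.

R_A = 269/8 kN, R_B = 243/8 kN

Load 1 — applied couple M₀=13 kN·m at a=4 m (b=L-a=4):
  R_A = M₀/L = 13/8 kN
  R_B = -M₀/L = -13/8 kN
Load 2 — uniform load w=8 kN/m over full span:
  R_A = wL/2 = 8·8/2 = 32 kN
  R_B = wL/2 = 8·8/2 = 32 kN
Superposition: R_A = 269/8 kN, R_B = 243/8 kN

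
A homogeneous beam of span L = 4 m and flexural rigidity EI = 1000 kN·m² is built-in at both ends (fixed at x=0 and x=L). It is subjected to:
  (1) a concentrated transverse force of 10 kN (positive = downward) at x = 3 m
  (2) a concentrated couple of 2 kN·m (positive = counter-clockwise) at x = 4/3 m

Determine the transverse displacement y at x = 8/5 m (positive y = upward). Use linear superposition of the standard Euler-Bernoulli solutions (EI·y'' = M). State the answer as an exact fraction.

Load 1 — point force P=10 kN at a=3 m (b=L-a=1):
  y_1 = -Pb²x²(3aL-(3a+b)x)/(6L³EI)  [x≤a] = -10·1²·(8/5)²·(3·3·4-(3·3+1)·(8/5))/(6·4³·1000) = -1/750 m
Load 2 — applied couple M₀=2 kN·m at a=4/3 m (b=L-a=8/3):
  y_2 = (R_Ax³/6 - M_Ax²/2 - M₀(x-a)²/2)/EI  [x>a] with R_A=2/3, M_A=0 = ((2/3)·(8/5)³/6 - 0·(8/5)²/2 - 2·((8/5)-(4/3))²/2)/1000 = 6/15625 m
Superposition: y = Σ y_i = -89/93750 m ≈ -0.000949 m

y(8/5) = -89/93750 m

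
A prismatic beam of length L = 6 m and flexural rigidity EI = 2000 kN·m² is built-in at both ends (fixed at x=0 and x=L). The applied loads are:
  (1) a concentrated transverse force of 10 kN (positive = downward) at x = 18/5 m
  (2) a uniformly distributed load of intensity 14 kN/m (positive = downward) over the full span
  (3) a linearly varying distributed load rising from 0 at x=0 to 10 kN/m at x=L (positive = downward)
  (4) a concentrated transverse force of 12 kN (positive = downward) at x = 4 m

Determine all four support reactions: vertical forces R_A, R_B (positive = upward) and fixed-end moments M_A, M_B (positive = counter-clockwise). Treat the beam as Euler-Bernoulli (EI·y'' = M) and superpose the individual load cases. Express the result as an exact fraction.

R_A = 12967/225 kN, M_A = 4882/75 kN·m, R_B = 17633/225 kN, M_B = -5948/75 kN·m

Load 1 — point force P=10 kN at a=18/5 m (b=L-a=12/5):
  R_A = Pb²(3a+b)/L³ = 10·(12/5)²·(3·(18/5)+(12/5))/6³ = 88/25 kN
  M_A = Pab²/L² = 10·(18/5)·(12/5)²/6² = 144/25 kN·m
  R_B = Pa²(a+3b)/L³ = 10·(18/5)²·((18/5)+3·(12/5))/6³ = 162/25 kN
  M_B = -Pa²b/L² = -10·(18/5)²·(12/5)/6² = -216/25 kN·m
Load 2 — uniform load w=14 kN/m over full span:
  R_A = wL/2 = 14·6/2 = 42 kN
  M_A = wL²/12 = 14·6²/12 = 42 kN·m
  R_B = wL/2 = 14·6/2 = 42 kN
  M_B = -wL²/12 = -14·6²/12 = -42 kN·m
Load 3 — triangular load w₀=10 kN/m (0→w₀ over full span):
  R_A = 3w₀L/20 = 3·10·6/20 = 9 kN
  M_A = w₀L²/30 = 10·6²/30 = 12 kN·m
  R_B = 7w₀L/20 = 7·10·6/20 = 21 kN
  M_B = -w₀L²/20 = -10·6²/20 = -18 kN·m
Load 4 — point force P=12 kN at a=4 m (b=L-a=2):
  R_A = Pb²(3a+b)/L³ = 12·2²·(3·4+2)/6³ = 28/9 kN
  M_A = Pab²/L² = 12·4·2²/6² = 16/3 kN·m
  R_B = Pa²(a+3b)/L³ = 12·4²·(4+3·2)/6³ = 80/9 kN
  M_B = -Pa²b/L² = -12·4²·2/6² = -32/3 kN·m
Superposition: R_A = 12967/225 kN, M_A = 4882/75 kN·m, R_B = 17633/225 kN, M_B = -5948/75 kN·m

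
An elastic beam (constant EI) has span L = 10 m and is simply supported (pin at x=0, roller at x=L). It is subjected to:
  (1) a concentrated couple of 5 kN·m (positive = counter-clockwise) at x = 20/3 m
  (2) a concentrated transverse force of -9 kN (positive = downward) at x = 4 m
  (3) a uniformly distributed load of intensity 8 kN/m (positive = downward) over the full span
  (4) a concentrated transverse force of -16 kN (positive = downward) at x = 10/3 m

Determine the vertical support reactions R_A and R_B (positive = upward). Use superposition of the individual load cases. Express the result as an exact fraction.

R_A = 733/30 kN, R_B = 917/30 kN

Load 1 — applied couple M₀=5 kN·m at a=20/3 m (b=L-a=10/3):
  R_A = M₀/L = 5/10 = 1/2 kN
  R_B = -M₀/L = -5/10 = -1/2 kN
Load 2 — point force P=-9 kN at a=4 m (b=L-a=6):
  R_A = Pb/L = (-9)·6/10 = -27/5 kN
  R_B = Pa/L = (-9)·4/10 = -18/5 kN
Load 3 — uniform load w=8 kN/m over full span:
  R_A = wL/2 = 8·10/2 = 40 kN
  R_B = wL/2 = 8·10/2 = 40 kN
Load 4 — point force P=-16 kN at a=10/3 m (b=L-a=20/3):
  R_A = Pb/L = (-16)·(20/3)/10 = -32/3 kN
  R_B = Pa/L = (-16)·(10/3)/10 = -16/3 kN
Superposition: R_A = 733/30 kN, R_B = 917/30 kN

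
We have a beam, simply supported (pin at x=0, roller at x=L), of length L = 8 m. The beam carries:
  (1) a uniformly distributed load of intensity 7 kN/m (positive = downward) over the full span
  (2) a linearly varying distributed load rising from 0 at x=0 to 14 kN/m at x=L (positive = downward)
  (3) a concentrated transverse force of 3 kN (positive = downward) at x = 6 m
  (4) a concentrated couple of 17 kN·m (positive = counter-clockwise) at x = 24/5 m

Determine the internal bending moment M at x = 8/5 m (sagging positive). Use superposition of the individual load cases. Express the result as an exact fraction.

M(8/5) = 8639/125 kN·m

Load 1 — uniform load w=7 kN/m over full span:
  M_1 = wx(L-x)/2 = 7·(8/5)·(8-(8/5))/2 = 896/25 kN·m
Load 2 — triangular load w₀=14 kN/m (0→w₀ over full span):
  M_2 = w₀Lx/6 - w₀x³/(6L) = 14·8·(8/5)/6 - 14·(8/5)³/(6·8) = 3584/125 kN·m
Load 3 — point force P=3 kN at a=6 m (b=L-a=2):
  M_3 = Pbx/L  [x≤a] = 3·2·(8/5)/8 = 6/5 kN·m
Load 4 — applied couple M₀=17 kN·m at a=24/5 m (b=L-a=16/5):
  M_4 = M₀x/L  [x≤a] = 17·(8/5)/8 = 17/5 kN·m
Superposition: M = Σ M_i = 8639/125 kN·m ≈ 69.112000 kN·m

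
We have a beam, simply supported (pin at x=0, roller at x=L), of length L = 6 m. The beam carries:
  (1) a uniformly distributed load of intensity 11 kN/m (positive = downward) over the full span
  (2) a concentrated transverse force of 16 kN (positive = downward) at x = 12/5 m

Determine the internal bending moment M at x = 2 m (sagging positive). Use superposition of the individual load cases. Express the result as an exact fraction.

M(2) = 316/5 kN·m

Load 1 — uniform load w=11 kN/m over full span:
  M_1 = wx(L-x)/2 = 11·2·(6-2)/2 = 44 kN·m
Load 2 — point force P=16 kN at a=12/5 m (b=L-a=18/5):
  M_2 = Pbx/L  [x≤a] = 16·(18/5)·2/6 = 96/5 kN·m
Superposition: M = Σ M_i = 316/5 kN·m ≈ 63.200000 kN·m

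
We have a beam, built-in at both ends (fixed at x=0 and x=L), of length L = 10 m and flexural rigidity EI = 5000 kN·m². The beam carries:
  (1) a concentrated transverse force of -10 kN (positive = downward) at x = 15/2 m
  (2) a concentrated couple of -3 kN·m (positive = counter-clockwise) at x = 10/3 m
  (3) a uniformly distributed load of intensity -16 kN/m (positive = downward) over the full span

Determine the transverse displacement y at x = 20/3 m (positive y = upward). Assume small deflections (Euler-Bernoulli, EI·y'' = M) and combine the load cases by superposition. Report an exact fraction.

y(20/3) = 1373/19440 m

Load 1 — point force P=-10 kN at a=15/2 m (b=L-a=5/2):
  y_1 = -Pb²x²(3aL-(3a+b)x)/(6L³EI)  [x≤a] = -(-10)·(5/2)²·(20/3)²·(3·(15/2)·10-(3·(15/2)+(5/2))·(20/3))/(6·10³·5000) = 7/1296 m
Load 2 — applied couple M₀=-3 kN·m at a=10/3 m (b=L-a=20/3):
  y_2 = (R_Ax³/6 - M_Ax²/2 - M₀(x-a)²/2)/EI  [x>a] with R_A=-2/5, M_A=0 = ((-2/5)·(20/3)³/6 - 0·(20/3)²/2 - (-3)·((20/3)-(10/3))²/2)/5000 = -1/1620 m
Load 3 — uniform load w=-16 kN/m over full span:
  y_3 = -wx²(L-x)²/(24EI) = -(-16)·(20/3)²·(10-(20/3))²/(24·5000) = 16/243 m
Superposition: y = Σ y_i = 1373/19440 m ≈ 0.070628 m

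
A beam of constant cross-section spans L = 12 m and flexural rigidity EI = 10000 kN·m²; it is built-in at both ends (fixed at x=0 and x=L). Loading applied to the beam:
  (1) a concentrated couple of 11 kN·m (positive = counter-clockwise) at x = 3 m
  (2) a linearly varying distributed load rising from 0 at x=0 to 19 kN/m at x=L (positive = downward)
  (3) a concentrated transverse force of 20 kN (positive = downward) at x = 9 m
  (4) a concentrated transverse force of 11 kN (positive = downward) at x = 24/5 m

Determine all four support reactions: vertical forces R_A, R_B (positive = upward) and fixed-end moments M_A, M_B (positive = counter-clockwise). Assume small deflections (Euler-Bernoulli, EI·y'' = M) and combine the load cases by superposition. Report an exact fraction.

R_A = 181937/4000 kN, M_A = 238791/2000 kN·m, R_B = 398063/4000 kN, M_B = -359569/2000 kN·m

Load 1 — applied couple M₀=11 kN·m at a=3 m (b=L-a=9):
  R_A = 6M₀ab/L³ = 6·11·3·9/12³ = 33/32 kN
  M_A = M₀b(2a-b)/L² = 11·9·(2·3-9)/12² = -33/16 kN·m
  R_B = -6M₀ab/L³ = -6·11·3·9/12³ = -33/32 kN
  M_B = M₀a(2b-a)/L² = 11·3·(2·9-3)/12² = 55/16 kN·m
Load 2 — triangular load w₀=19 kN/m (0→w₀ over full span):
  R_A = 3w₀L/20 = 3·19·12/20 = 171/5 kN
  M_A = w₀L²/30 = 19·12²/30 = 456/5 kN·m
  R_B = 7w₀L/20 = 7·19·12/20 = 399/5 kN
  M_B = -w₀L²/20 = -19·12²/20 = -684/5 kN·m
Load 3 — point force P=20 kN at a=9 m (b=L-a=3):
  R_A = Pb²(3a+b)/L³ = 20·3²·(3·9+3)/12³ = 25/8 kN
  M_A = Pab²/L² = 20·9·3²/12² = 45/4 kN·m
  R_B = Pa²(a+3b)/L³ = 20·9²·(9+3·3)/12³ = 135/8 kN
  M_B = -Pa²b/L² = -20·9²·3/12² = -135/4 kN·m
Load 4 — point force P=11 kN at a=24/5 m (b=L-a=36/5):
  R_A = Pb²(3a+b)/L³ = 11·(36/5)²·(3·(24/5)+(36/5))/12³ = 891/125 kN
  M_A = Pab²/L² = 11·(24/5)·(36/5)²/12² = 2376/125 kN·m
  R_B = Pa²(a+3b)/L³ = 11·(24/5)²·((24/5)+3·(36/5))/12³ = 484/125 kN
  M_B = -Pa²b/L² = -11·(24/5)²·(36/5)/12² = -1584/125 kN·m
Superposition: R_A = 181937/4000 kN, M_A = 238791/2000 kN·m, R_B = 398063/4000 kN, M_B = -359569/2000 kN·m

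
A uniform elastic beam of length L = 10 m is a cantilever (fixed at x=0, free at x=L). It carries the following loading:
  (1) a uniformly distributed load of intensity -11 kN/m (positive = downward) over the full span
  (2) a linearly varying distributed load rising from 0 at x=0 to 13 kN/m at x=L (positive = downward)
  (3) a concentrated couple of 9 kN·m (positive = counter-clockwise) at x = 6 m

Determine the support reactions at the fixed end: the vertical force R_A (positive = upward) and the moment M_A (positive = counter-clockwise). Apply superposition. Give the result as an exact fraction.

Load 1 — uniform load w=-11 kN/m over full span:
  R_A = wL = (-11)·10 = -110 kN
  M_A = wL²/2 = (-11)·10²/2 = -550 kN·m
Load 2 — triangular load w₀=13 kN/m (0→w₀ over full span):
  R_A = w₀L/2 = 13·10/2 = 65 kN
  M_A = w₀L²/3 = 13·10²/3 = 1300/3 kN·m
Load 3 — applied couple M₀=9 kN·m at a=6 m (b=L-a=4):
  R_A = 0 kN
  M_A = -M₀ = -9 kN·m
Superposition: R_A = -45 kN, M_A = -377/3 kN·m

R_A = -45 kN, M_A = -377/3 kN·m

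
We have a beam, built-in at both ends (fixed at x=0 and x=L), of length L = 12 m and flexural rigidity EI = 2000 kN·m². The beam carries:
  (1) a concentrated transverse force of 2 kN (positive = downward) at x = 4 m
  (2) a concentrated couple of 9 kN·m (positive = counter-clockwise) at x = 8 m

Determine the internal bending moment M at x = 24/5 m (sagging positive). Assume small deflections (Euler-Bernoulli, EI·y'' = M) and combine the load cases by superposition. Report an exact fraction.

M(24/5) = 169/45 kN·m

Load 1 — point force P=2 kN at a=4 m (b=L-a=8):
  M_1 = Pa²(a+3b)(L-x)/L³ - Pa²b/L²  [x>a] = 2·4²·(4+3·8)·(12-(24/5))/12³ - 2·4²·8/12² = 88/45 kN·m
Load 2 — applied couple M₀=9 kN·m at a=8 m (b=L-a=4):
  M_2 = R_Ax - M_A  [x≤a] with R_A=1, M_A=3 = 1·(24/5) - 3 = 9/5 kN·m
Superposition: M = Σ M_i = 169/45 kN·m ≈ 3.755556 kN·m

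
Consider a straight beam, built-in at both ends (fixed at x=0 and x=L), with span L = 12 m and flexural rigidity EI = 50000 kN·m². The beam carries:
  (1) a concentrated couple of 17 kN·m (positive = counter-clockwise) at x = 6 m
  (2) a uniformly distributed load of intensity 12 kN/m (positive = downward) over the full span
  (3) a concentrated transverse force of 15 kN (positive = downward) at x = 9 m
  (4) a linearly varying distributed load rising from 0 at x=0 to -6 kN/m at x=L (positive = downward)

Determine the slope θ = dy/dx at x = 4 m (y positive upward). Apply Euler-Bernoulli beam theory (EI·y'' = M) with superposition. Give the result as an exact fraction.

Load 1 — applied couple M₀=17 kN·m at a=6 m (b=L-a=6):
  θ_1 = (R_Ax²/2 - M_Ax)/EI  [x≤a] with R_A=17/8, M_A=17/4 = ((17/8)·4²/2 - (17/4)·4)/50000 = 0 rad
Load 2 — uniform load w=12 kN/m over full span:
  θ_2 = -wx(L-x)(L-2x)/(12EI) = -12·4·(12-4)·(12-2·4)/(12·50000) = -8/3125 rad
Load 3 — point force P=15 kN at a=9 m (b=L-a=3):
  θ_3 = -Pb²x(2aL-(3a+b)x)/(2L³EI)  [x≤a] = -15·3²·4·(2·9·12-(3·9+3)·4)/(2·12³·50000) = -3/10000 rad
Load 4 — triangular load w₀=-6 kN/m (0→w₀ over full span):
  θ_4 = -w₀(2x(L-x)(L-2x)(x+2L)+x²(L-x)²)/(120LEI) = -(-6)·(2·4·(12-4)·(12-2·4)·(4+2·12)+4²·(12-4)²)/(120·12·50000) = 32/46875 rad
Superposition: θ = Σ θ_i = -1633/750000 rad ≈ -0.002177 rad

θ(4) = -1633/750000 rad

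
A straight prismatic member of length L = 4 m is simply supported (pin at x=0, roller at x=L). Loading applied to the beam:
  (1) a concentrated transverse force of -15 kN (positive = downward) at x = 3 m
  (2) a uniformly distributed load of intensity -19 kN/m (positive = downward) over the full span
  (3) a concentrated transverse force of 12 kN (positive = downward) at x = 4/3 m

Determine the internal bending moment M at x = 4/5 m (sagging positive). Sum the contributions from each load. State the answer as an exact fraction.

Load 1 — point force P=-15 kN at a=3 m (b=L-a=1):
  M_1 = Pbx/L  [x≤a] = (-15)·1·(4/5)/4 = -3 kN·m
Load 2 — uniform load w=-19 kN/m over full span:
  M_2 = wx(L-x)/2 = (-19)·(4/5)·(4-(4/5))/2 = -608/25 kN·m
Load 3 — point force P=12 kN at a=4/3 m (b=L-a=8/3):
  M_3 = Pbx/L  [x≤a] = 12·(8/3)·(4/5)/4 = 32/5 kN·m
Superposition: M = Σ M_i = -523/25 kN·m ≈ -20.920000 kN·m

M(4/5) = -523/25 kN·m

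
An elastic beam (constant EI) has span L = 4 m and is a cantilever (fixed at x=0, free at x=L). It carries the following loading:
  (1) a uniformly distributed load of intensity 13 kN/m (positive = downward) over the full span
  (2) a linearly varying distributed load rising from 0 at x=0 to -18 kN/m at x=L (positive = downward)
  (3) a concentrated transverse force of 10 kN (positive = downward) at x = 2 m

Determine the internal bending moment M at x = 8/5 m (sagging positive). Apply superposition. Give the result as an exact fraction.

M(8/5) = 4/125 kN·m

Load 1 — uniform load w=13 kN/m over full span:
  M_1 = -w(L-x)²/2 = -13·(4-(8/5))²/2 = -936/25 kN·m
Load 2 — triangular load w₀=-18 kN/m (0→w₀ over full span):
  M_2 = w₀Lx/2 - w₀L²/3 - w₀x³/(6L) = (-18)·4·(8/5)/2 - (-18)·4²/3 - (-18)·(8/5)³/(6·4) = 5184/125 kN·m
Load 3 — point force P=10 kN at a=2 m (b=L-a=2):
  M_3 = -P(a-x)  [x≤a] = -10·(2-(8/5)) = -4 kN·m
Superposition: M = Σ M_i = 4/125 kN·m ≈ 0.032000 kN·m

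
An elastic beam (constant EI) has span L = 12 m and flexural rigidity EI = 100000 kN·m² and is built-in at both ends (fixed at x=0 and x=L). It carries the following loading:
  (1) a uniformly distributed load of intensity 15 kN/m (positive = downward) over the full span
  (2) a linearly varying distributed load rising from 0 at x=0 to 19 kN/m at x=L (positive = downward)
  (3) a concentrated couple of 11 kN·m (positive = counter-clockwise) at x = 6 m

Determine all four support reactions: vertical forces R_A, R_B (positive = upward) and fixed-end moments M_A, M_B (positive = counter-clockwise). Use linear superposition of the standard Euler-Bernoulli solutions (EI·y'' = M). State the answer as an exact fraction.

Load 1 — uniform load w=15 kN/m over full span:
  R_A = wL/2 = 15·12/2 = 90 kN
  M_A = wL²/12 = 15·12²/12 = 180 kN·m
  R_B = wL/2 = 15·12/2 = 90 kN
  M_B = -wL²/12 = -15·12²/12 = -180 kN·m
Load 2 — triangular load w₀=19 kN/m (0→w₀ over full span):
  R_A = 3w₀L/20 = 3·19·12/20 = 171/5 kN
  M_A = w₀L²/30 = 19·12²/30 = 456/5 kN·m
  R_B = 7w₀L/20 = 7·19·12/20 = 399/5 kN
  M_B = -w₀L²/20 = -19·12²/20 = -684/5 kN·m
Load 3 — applied couple M₀=11 kN·m at a=6 m (b=L-a=6):
  R_A = 6M₀ab/L³ = 6·11·6·6/12³ = 11/8 kN
  M_A = M₀b(2a-b)/L² = 11·6·(2·6-6)/12² = 11/4 kN·m
  R_B = -6M₀ab/L³ = -6·11·6·6/12³ = -11/8 kN
  M_B = M₀a(2b-a)/L² = 11·6·(2·6-6)/12² = 11/4 kN·m
Superposition: R_A = 5023/40 kN, M_A = 5479/20 kN·m, R_B = 6737/40 kN, M_B = -6281/20 kN·m

R_A = 5023/40 kN, M_A = 5479/20 kN·m, R_B = 6737/40 kN, M_B = -6281/20 kN·m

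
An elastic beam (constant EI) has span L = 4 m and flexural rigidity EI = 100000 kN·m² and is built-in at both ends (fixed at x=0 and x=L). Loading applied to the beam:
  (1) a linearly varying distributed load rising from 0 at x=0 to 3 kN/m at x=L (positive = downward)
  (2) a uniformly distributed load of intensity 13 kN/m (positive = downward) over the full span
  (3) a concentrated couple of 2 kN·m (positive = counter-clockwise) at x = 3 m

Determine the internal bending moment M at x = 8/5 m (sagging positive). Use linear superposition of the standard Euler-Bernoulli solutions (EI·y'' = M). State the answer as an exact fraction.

M(8/5) = 26009/3000 kN·m

Load 1 — triangular load w₀=3 kN/m (0→w₀ over full span):
  M_1 = 3w₀Lx/20 - w₀L²/30 - w₀x³/(6L) = 3·3·4·(8/5)/20 - 3·4²/30 - 3·(8/5)³/(6·4) = 96/125 kN·m
Load 2 — uniform load w=13 kN/m over full span:
  M_2 = wLx/2 - wL²/12 - wx²/2 = 13·4·(8/5)/2 - 13·4²/12 - 13·(8/5)²/2 = 572/75 kN·m
Load 3 — applied couple M₀=2 kN·m at a=3 m (b=L-a=1):
  M_3 = R_Ax - M_A  [x≤a] with R_A=9/16, M_A=5/8 = (9/16)·(8/5) - (5/8) = 11/40 kN·m
Superposition: M = Σ M_i = 26009/3000 kN·m ≈ 8.669667 kN·m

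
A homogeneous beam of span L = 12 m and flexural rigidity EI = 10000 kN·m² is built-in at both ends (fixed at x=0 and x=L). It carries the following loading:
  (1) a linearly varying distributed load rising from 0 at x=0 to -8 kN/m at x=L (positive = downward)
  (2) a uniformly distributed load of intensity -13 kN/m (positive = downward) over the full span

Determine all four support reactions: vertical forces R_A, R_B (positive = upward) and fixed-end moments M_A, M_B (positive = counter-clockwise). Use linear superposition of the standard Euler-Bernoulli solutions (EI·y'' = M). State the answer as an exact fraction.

R_A = -462/5 kN, M_A = -972/5 kN·m, R_B = -558/5 kN, M_B = 1068/5 kN·m

Load 1 — triangular load w₀=-8 kN/m (0→w₀ over full span):
  R_A = 3w₀L/20 = 3·(-8)·12/20 = -72/5 kN
  M_A = w₀L²/30 = (-8)·12²/30 = -192/5 kN·m
  R_B = 7w₀L/20 = 7·(-8)·12/20 = -168/5 kN
  M_B = -w₀L²/20 = -(-8)·12²/20 = 288/5 kN·m
Load 2 — uniform load w=-13 kN/m over full span:
  R_A = wL/2 = (-13)·12/2 = -78 kN
  M_A = wL²/12 = (-13)·12²/12 = -156 kN·m
  R_B = wL/2 = (-13)·12/2 = -78 kN
  M_B = -wL²/12 = -(-13)·12²/12 = 156 kN·m
Superposition: R_A = -462/5 kN, M_A = -972/5 kN·m, R_B = -558/5 kN, M_B = 1068/5 kN·m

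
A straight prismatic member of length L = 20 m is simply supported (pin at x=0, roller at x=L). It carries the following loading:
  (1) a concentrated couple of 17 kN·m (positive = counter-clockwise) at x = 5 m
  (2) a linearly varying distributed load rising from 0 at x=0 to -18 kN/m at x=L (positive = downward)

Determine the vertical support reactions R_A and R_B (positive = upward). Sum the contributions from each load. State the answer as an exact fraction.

Load 1 — applied couple M₀=17 kN·m at a=5 m (b=L-a=15):
  R_A = M₀/L = 17/20 kN
  R_B = -M₀/L = -17/20 kN
Load 2 — triangular load w₀=-18 kN/m (0→w₀ over full span):
  R_A = w₀L/6 = (-18)·20/6 = -60 kN
  R_B = w₀L/3 = (-18)·20/3 = -120 kN
Superposition: R_A = -1183/20 kN, R_B = -2417/20 kN

R_A = -1183/20 kN, R_B = -2417/20 kN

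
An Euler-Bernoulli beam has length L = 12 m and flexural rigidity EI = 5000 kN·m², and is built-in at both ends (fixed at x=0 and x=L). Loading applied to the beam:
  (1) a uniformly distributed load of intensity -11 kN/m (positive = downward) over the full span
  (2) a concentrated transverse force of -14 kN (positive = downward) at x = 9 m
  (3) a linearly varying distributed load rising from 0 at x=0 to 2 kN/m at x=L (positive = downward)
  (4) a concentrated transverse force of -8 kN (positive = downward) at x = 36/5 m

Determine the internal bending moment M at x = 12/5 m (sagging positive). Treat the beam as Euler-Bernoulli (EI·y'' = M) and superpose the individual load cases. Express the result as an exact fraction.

M(12/5) = 45093/5000 kN·m

Load 1 — uniform load w=-11 kN/m over full span:
  M_1 = wLx/2 - wL²/12 - wx²/2 = (-11)·12·(12/5)/2 - (-11)·12²/12 - (-11)·(12/5)²/2 = 132/25 kN·m
Load 2 — point force P=-14 kN at a=9 m (b=L-a=3):
  M_2 = Pb²(3a+b)x/L³ - Pab²/L²  [x≤a] = (-14)·3²·(3·9+3)·(12/5)/12³ - (-14)·9·3²/12² = 21/8 kN·m
Load 3 — triangular load w₀=2 kN/m (0→w₀ over full span):
  M_3 = 3w₀Lx/20 - w₀L²/30 - w₀x³/(6L) = 3·2·12·(12/5)/20 - 2·12²/30 - 2·(12/5)³/(6·12) = -168/125 kN·m
Load 4 — point force P=-8 kN at a=36/5 m (b=L-a=24/5):
  M_4 = Pb²(3a+b)x/L³ - Pab²/L²  [x≤a] = (-8)·(24/5)²·(3·(36/5)+(24/5))·(12/5)/12³ - (-8)·(36/5)·(24/5)²/12² = 1536/625 kN·m
Superposition: M = Σ M_i = 45093/5000 kN·m ≈ 9.018600 kN·m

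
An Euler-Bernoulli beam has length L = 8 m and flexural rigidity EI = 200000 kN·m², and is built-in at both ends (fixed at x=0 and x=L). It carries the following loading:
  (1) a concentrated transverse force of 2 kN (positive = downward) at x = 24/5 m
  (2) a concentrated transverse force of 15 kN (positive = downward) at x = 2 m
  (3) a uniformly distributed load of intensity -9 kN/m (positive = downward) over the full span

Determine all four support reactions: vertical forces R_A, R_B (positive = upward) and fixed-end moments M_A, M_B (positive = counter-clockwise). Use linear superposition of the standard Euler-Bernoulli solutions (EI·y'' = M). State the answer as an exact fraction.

R_A = -90559/4000 kN, M_A = -29589/1000 kN·m, R_B = -129441/4000 kN, M_B = 40071/1000 kN·m

Load 1 — point force P=2 kN at a=24/5 m (b=L-a=16/5):
  R_A = Pb²(3a+b)/L³ = 2·(16/5)²·(3·(24/5)+(16/5))/8³ = 88/125 kN
  M_A = Pab²/L² = 2·(24/5)·(16/5)²/8² = 192/125 kN·m
  R_B = Pa²(a+3b)/L³ = 2·(24/5)²·((24/5)+3·(16/5))/8³ = 162/125 kN
  M_B = -Pa²b/L² = -2·(24/5)²·(16/5)/8² = -288/125 kN·m
Load 2 — point force P=15 kN at a=2 m (b=L-a=6):
  R_A = Pb²(3a+b)/L³ = 15·6²·(3·2+6)/8³ = 405/32 kN
  M_A = Pab²/L² = 15·2·6²/8² = 135/8 kN·m
  R_B = Pa²(a+3b)/L³ = 15·2²·(2+3·6)/8³ = 75/32 kN
  M_B = -Pa²b/L² = -15·2²·6/8² = -45/8 kN·m
Load 3 — uniform load w=-9 kN/m over full span:
  R_A = wL/2 = (-9)·8/2 = -36 kN
  M_A = wL²/12 = (-9)·8²/12 = -48 kN·m
  R_B = wL/2 = (-9)·8/2 = -36 kN
  M_B = -wL²/12 = -(-9)·8²/12 = 48 kN·m
Superposition: R_A = -90559/4000 kN, M_A = -29589/1000 kN·m, R_B = -129441/4000 kN, M_B = 40071/1000 kN·m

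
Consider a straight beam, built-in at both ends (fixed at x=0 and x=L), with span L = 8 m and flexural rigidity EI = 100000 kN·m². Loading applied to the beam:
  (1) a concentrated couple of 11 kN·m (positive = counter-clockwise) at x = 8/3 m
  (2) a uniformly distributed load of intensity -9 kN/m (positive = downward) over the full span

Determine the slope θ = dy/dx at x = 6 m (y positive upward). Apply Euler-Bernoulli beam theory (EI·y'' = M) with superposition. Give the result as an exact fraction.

θ(6) = -119/300000 rad

Load 1 — applied couple M₀=11 kN·m at a=8/3 m (b=L-a=16/3):
  θ_1 = (R_Ax²/2 - M_Ax - M₀(x-a))/EI  [x>a] with R_A=11/6, M_A=0 = ((11/6)·6²/2 - 0·6 - 11·(6-(8/3)))/100000 = -11/300000 rad
Load 2 — uniform load w=-9 kN/m over full span:
  θ_2 = -wx(L-x)(L-2x)/(12EI) = -(-9)·6·(8-6)·(8-2·6)/(12·100000) = -9/25000 rad
Superposition: θ = Σ θ_i = -119/300000 rad ≈ -0.000397 rad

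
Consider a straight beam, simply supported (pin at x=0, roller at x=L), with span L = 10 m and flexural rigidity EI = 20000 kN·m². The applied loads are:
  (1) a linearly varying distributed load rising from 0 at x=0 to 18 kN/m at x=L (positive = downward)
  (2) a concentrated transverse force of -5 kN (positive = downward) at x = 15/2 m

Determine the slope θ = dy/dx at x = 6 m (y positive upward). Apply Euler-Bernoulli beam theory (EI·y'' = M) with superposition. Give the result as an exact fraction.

θ(6) = 14373/3200000 rad

Load 1 — triangular load w₀=18 kN/m (0→w₀ over full span):
  θ_1 = -w₀(7L⁴-30L²x²+15x⁴)/(360LEI) = -18·(7·10⁴-30·10²·6²+15·6⁴)/(360·10·20000) = 29/6250 rad
Load 2 — point force P=-5 kN at a=15/2 m (b=L-a=5/2):
  θ_2 = -Pb(L²-b²-3x²)/(6LEI)  [x≤a] = -(-5)·(5/2)·(10²-(5/2)²-3·6²)/(6·10·20000) = -19/128000 rad
Superposition: θ = Σ θ_i = 14373/3200000 rad ≈ 0.004492 rad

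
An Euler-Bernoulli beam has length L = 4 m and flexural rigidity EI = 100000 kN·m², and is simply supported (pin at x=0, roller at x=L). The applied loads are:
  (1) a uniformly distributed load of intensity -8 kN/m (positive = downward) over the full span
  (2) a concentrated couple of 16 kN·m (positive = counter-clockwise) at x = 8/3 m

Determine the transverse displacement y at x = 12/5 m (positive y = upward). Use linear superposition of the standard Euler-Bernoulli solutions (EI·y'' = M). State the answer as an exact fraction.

Load 1 — uniform load w=-8 kN/m over full span:
  y_1 = -wx(L³-2Lx²+x³)/(24EI) = -(-8)·(12/5)·(4³-2·4·(12/5)²+(12/5)³)/(24·100000) = 496/1953125 m
Load 2 — applied couple M₀=16 kN·m at a=8/3 m (b=L-a=4/3):
  y_2 = (M₀x³/(6L)+C₁x)/EI  [x≤a] with C₁=M₀(3b²-L²)/(6L)=-64/9 = (16·(12/5)³/(6·4)+(-64/9)·(12/5))/100000 = -92/1171875 m
Superposition: y = Σ y_i = 1028/5859375 m ≈ 0.000175 m

y(12/5) = 1028/5859375 m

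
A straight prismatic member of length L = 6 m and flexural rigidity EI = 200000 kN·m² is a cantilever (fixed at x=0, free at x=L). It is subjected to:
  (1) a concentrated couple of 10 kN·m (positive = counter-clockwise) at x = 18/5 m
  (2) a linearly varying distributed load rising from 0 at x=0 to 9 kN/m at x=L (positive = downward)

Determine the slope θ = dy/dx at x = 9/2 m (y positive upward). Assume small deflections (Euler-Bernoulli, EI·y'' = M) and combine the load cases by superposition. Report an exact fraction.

Load 1 — applied couple M₀=10 kN·m at a=18/5 m (b=L-a=12/5):
  θ_1 = M₀a/EI  [x>a] = 10·(18/5)/200000 = 9/50000 rad
Load 2 — triangular load w₀=9 kN/m (0→w₀ over full span):
  θ_2 = (w₀Lx²/4-w₀L²x/3-w₀x⁴/(24L))/EI = (9·6·(9/2)²/4-9·6²·(9/2)/3-9·(9/2)⁴/(24·6))/200000 = -60993/51200000 rad
Superposition: θ = Σ θ_i = -51777/51200000 rad ≈ -0.001011 rad

θ(9/2) = -51777/51200000 rad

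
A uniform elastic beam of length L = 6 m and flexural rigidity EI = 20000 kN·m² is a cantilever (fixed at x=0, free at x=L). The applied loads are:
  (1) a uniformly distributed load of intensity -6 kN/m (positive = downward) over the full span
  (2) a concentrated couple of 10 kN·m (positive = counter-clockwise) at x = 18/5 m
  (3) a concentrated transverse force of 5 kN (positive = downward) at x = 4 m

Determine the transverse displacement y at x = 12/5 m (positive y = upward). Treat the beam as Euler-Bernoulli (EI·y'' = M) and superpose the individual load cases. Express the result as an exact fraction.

y(12/5) = 8559/781250 m

Load 1 — uniform load w=-6 kN/m over full span:
  y_1 = -wx²(x²-4Lx+6L²)/(24EI) = -(-6)·(12/5)²·((12/5)²-4·6·(12/5)+6·6²)/(24·20000) = 4617/390625 m
Load 2 — applied couple M₀=10 kN·m at a=18/5 m (b=L-a=12/5):
  y_2 = M₀x²/(2EI)  [x≤a] = 10·(12/5)²/(2·20000) = 9/6250 m
Load 3 — point force P=5 kN at a=4 m (b=L-a=2):
  y_3 = -Px²(3a-x)/(6EI)  [x≤a] = -5·(12/5)²·(3·4-(12/5))/(6·20000) = -36/15625 m
Superposition: y = Σ y_i = 8559/781250 m ≈ 0.010956 m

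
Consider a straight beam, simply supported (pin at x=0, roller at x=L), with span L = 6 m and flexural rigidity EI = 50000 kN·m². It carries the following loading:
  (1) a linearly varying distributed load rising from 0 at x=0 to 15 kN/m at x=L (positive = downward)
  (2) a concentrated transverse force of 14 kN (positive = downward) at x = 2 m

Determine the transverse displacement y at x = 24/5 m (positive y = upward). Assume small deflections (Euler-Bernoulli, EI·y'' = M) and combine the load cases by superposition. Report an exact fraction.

Load 1 — triangular load w₀=15 kN/m (0→w₀ over full span):
  y_1 = -w₀x(7L⁴-10L²x²+3x⁴)/(360LEI) = -15·(24/5)·(7·6⁴-10·6²·(24/5)²+3·(24/5)⁴)/(360·6·50000) = -30861/19531250 m
Load 2 — point force P=14 kN at a=2 m (b=L-a=4):
  y_2 = -Pa(L-x)(2Lx-a²-x²)/(6LEI)  [x>a] = -14·2·(6-(24/5))·(2·6·(24/5)-2²-(24/5)²)/(6·6·50000) = -1337/2343750 m
Superposition: y = Σ y_i = -63004/29296875 m ≈ -0.002151 m

y(24/5) = -63004/29296875 m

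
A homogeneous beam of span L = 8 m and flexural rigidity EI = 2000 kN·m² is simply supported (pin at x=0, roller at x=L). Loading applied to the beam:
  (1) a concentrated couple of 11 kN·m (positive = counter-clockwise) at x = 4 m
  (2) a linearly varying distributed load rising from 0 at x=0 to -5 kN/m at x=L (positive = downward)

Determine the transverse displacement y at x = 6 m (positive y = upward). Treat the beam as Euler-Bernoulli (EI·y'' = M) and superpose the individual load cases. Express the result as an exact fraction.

Load 1 — applied couple M₀=11 kN·m at a=4 m (b=L-a=4):
  y_1 = (M₀x³/(6L)-M₀(x-a)²/2+C₁x)/EI  [x>a] with C₁=M₀(3b²-L²)/(6L)=-11/3 = (11·6³/(6·8)-11·(6-4)²/2+(-11/3)·6)/2000 = 11/4000 m
Load 2 — triangular load w₀=-5 kN/m (0→w₀ over full span):
  y_2 = -w₀x(7L⁴-10L²x²+3x⁴)/(360LEI) = -(-5)·6·(7·8⁴-10·8²·6²+3·6⁴)/(360·8·2000) = 119/2400 m
Superposition: y = Σ y_i = 157/3000 m ≈ 0.052333 m

y(6) = 157/3000 m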